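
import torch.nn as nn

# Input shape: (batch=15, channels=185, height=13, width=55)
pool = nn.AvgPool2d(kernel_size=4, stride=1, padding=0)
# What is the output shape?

Input shape: (15, 185, 13, 55)
Output shape: (15, 185, 10, 52)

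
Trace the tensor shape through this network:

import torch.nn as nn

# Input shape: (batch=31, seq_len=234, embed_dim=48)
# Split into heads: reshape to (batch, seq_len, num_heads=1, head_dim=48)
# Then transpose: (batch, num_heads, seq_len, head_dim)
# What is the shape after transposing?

Input shape: (31, 234, 48)
  -> after reshape: (31, 234, 1, 48)
Output shape: (31, 1, 234, 48)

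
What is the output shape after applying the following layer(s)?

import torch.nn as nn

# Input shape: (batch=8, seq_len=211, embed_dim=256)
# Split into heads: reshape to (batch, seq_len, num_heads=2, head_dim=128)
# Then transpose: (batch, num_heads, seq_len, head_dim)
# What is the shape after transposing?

Input shape: (8, 211, 256)
  -> after reshape: (8, 211, 2, 128)
Output shape: (8, 2, 211, 128)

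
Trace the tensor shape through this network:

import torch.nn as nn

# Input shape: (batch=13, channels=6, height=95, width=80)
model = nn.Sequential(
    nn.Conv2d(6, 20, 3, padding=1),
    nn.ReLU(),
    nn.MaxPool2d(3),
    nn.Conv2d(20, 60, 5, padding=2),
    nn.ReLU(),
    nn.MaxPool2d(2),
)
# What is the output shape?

Input shape: (13, 6, 95, 80)
  -> after first Conv2d: (13, 20, 95, 80)
  -> after first MaxPool2d: (13, 20, 31, 26)
  -> after second Conv2d: (13, 60, 31, 26)
Output shape: (13, 60, 15, 13)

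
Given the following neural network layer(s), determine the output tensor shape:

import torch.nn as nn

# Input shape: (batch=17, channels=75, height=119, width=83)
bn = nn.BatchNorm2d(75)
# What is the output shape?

Input shape: (17, 75, 119, 83)
Output shape: (17, 75, 119, 83)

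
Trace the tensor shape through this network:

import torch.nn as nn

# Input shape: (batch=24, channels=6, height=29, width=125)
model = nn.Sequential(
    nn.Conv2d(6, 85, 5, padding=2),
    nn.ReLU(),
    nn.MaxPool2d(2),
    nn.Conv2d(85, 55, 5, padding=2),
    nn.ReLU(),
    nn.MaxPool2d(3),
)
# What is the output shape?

Input shape: (24, 6, 29, 125)
  -> after first Conv2d: (24, 85, 29, 125)
  -> after first MaxPool2d: (24, 85, 14, 62)
  -> after second Conv2d: (24, 55, 14, 62)
Output shape: (24, 55, 4, 20)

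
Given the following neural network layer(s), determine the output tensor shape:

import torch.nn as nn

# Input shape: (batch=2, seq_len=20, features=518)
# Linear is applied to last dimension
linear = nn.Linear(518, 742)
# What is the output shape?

Input shape: (2, 20, 518)
Output shape: (2, 20, 742)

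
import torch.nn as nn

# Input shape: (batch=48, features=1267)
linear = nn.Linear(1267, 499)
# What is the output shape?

Input shape: (48, 1267)
Output shape: (48, 499)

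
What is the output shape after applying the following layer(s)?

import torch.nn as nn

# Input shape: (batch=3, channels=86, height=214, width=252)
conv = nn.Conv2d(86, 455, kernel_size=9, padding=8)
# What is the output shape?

Input shape: (3, 86, 214, 252)
Output shape: (3, 455, 222, 260)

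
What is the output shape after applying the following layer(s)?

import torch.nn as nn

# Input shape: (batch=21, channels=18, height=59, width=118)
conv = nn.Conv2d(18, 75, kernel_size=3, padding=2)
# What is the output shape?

Input shape: (21, 18, 59, 118)
Output shape: (21, 75, 61, 120)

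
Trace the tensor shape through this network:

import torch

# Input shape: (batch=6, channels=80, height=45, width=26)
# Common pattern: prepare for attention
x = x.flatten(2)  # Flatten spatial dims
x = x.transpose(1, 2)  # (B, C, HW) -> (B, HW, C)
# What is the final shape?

Input shape: (6, 80, 45, 26)
  -> after flatten(2): (6, 80, 1170)
Output shape: (6, 1170, 80)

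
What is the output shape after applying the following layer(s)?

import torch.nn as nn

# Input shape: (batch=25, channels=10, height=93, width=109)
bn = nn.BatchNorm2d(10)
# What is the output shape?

Input shape: (25, 10, 93, 109)
Output shape: (25, 10, 93, 109)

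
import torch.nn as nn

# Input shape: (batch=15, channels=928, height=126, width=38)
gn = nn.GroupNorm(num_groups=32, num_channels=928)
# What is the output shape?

Input shape: (15, 928, 126, 38)
Output shape: (15, 928, 126, 38)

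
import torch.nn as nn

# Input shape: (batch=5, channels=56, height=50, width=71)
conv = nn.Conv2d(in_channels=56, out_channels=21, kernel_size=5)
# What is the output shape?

Input shape: (5, 56, 50, 71)
Output shape: (5, 21, 46, 67)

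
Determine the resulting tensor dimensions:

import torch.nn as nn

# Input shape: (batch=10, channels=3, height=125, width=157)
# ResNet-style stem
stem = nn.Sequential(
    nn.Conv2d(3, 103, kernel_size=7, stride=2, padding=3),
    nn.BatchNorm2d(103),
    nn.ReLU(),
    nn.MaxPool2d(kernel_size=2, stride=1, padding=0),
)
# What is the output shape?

Input shape: (10, 3, 125, 157)
  -> after Conv2d 7x7 stride=2: (10, 103, 63, 79)
Output shape: (10, 103, 62, 78)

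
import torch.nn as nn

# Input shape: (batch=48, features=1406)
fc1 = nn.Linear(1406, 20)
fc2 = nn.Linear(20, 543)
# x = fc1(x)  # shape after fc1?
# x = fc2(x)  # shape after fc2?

Input shape: (48, 1406)
  -> after fc1: (48, 20)
Output shape: (48, 543)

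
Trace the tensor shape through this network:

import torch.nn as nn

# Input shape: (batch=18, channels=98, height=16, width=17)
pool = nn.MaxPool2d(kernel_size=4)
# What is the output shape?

Input shape: (18, 98, 16, 17)
Output shape: (18, 98, 4, 4)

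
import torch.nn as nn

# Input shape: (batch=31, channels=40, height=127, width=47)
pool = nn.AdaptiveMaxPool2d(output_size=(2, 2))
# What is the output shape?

Input shape: (31, 40, 127, 47)
Output shape: (31, 40, 2, 2)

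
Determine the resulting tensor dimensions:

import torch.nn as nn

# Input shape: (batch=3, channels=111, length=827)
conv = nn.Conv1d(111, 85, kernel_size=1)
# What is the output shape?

Input shape: (3, 111, 827)
Output shape: (3, 85, 827)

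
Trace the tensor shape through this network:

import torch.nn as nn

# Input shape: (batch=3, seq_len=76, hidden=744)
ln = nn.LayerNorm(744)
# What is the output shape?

Input shape: (3, 76, 744)
Output shape: (3, 76, 744)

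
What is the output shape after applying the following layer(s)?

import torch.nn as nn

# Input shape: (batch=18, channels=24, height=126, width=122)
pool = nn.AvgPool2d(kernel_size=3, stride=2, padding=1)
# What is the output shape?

Input shape: (18, 24, 126, 122)
Output shape: (18, 24, 63, 61)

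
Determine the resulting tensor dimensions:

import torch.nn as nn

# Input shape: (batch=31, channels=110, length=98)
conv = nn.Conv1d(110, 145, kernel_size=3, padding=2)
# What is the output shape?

Input shape: (31, 110, 98)
Output shape: (31, 145, 100)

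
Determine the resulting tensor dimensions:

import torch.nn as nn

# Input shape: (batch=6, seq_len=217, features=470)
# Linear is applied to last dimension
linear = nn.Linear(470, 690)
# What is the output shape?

Input shape: (6, 217, 470)
Output shape: (6, 217, 690)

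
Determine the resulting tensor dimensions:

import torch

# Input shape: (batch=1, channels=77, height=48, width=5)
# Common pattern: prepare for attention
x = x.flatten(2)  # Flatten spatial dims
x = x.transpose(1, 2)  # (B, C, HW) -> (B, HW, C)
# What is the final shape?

Input shape: (1, 77, 48, 5)
  -> after flatten(2): (1, 77, 240)
Output shape: (1, 240, 77)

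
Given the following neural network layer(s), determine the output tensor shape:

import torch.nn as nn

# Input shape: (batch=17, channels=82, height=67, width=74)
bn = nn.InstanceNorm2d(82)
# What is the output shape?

Input shape: (17, 82, 67, 74)
Output shape: (17, 82, 67, 74)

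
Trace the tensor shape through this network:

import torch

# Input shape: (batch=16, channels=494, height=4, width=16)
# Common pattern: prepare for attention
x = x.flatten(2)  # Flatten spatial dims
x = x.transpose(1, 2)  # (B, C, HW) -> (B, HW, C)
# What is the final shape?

Input shape: (16, 494, 4, 16)
  -> after flatten(2): (16, 494, 64)
Output shape: (16, 64, 494)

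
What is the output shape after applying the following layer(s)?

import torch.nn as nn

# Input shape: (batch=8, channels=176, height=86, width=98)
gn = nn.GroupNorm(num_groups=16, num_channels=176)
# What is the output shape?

Input shape: (8, 176, 86, 98)
Output shape: (8, 176, 86, 98)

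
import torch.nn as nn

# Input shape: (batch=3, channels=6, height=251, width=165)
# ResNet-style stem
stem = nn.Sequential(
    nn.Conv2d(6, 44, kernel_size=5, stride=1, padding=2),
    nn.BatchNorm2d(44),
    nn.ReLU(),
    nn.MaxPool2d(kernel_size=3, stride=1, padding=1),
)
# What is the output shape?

Input shape: (3, 6, 251, 165)
  -> after Conv2d 5x5 stride=1: (3, 44, 251, 165)
Output shape: (3, 44, 251, 165)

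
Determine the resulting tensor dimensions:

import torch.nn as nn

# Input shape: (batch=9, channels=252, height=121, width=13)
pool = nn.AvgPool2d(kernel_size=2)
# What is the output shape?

Input shape: (9, 252, 121, 13)
Output shape: (9, 252, 60, 6)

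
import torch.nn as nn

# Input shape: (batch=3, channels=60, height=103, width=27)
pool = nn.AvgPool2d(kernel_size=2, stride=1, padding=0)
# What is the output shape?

Input shape: (3, 60, 103, 27)
Output shape: (3, 60, 102, 26)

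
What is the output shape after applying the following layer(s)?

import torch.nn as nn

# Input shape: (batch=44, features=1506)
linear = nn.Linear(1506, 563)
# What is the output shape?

Input shape: (44, 1506)
Output shape: (44, 563)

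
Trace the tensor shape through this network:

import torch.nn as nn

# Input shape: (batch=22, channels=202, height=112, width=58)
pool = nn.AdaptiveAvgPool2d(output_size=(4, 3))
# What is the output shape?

Input shape: (22, 202, 112, 58)
Output shape: (22, 202, 4, 3)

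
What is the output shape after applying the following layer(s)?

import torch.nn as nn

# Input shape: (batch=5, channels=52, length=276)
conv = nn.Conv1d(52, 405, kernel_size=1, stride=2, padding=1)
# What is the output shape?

Input shape: (5, 52, 276)
Output shape: (5, 405, 139)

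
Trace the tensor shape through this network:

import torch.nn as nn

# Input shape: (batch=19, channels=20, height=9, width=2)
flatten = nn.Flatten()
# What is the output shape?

Input shape: (19, 20, 9, 2)
Output shape: (19, 360)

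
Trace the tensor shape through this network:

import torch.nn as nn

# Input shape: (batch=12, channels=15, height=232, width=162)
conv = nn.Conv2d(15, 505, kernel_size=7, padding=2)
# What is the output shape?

Input shape: (12, 15, 232, 162)
Output shape: (12, 505, 230, 160)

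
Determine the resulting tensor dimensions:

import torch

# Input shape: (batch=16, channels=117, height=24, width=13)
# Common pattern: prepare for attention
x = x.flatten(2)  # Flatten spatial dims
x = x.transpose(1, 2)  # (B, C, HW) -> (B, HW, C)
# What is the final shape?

Input shape: (16, 117, 24, 13)
  -> after flatten(2): (16, 117, 312)
Output shape: (16, 312, 117)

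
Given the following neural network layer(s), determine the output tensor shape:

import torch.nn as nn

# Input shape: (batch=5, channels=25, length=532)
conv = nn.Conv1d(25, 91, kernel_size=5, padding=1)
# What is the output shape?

Input shape: (5, 25, 532)
Output shape: (5, 91, 530)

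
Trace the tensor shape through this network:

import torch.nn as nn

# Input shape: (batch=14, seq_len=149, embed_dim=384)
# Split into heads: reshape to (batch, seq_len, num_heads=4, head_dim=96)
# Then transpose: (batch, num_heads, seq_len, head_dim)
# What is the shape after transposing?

Input shape: (14, 149, 384)
  -> after reshape: (14, 149, 4, 96)
Output shape: (14, 4, 149, 96)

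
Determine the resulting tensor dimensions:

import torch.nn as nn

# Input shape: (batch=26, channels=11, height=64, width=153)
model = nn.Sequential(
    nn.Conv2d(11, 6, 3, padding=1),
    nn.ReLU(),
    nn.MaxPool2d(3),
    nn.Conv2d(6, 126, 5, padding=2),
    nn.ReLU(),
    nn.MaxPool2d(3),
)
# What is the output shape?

Input shape: (26, 11, 64, 153)
  -> after first Conv2d: (26, 6, 64, 153)
  -> after first MaxPool2d: (26, 6, 21, 51)
  -> after second Conv2d: (26, 126, 21, 51)
Output shape: (26, 126, 7, 17)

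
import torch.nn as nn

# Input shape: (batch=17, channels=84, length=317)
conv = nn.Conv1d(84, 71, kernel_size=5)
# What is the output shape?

Input shape: (17, 84, 317)
Output shape: (17, 71, 313)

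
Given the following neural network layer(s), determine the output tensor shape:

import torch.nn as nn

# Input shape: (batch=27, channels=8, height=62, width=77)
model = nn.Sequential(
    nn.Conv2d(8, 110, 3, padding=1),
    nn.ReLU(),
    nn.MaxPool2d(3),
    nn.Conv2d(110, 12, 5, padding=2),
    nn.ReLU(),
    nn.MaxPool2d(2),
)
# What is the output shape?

Input shape: (27, 8, 62, 77)
  -> after first Conv2d: (27, 110, 62, 77)
  -> after first MaxPool2d: (27, 110, 20, 25)
  -> after second Conv2d: (27, 12, 20, 25)
Output shape: (27, 12, 10, 12)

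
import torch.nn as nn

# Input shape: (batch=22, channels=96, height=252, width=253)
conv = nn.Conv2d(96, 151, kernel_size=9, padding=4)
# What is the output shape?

Input shape: (22, 96, 252, 253)
Output shape: (22, 151, 252, 253)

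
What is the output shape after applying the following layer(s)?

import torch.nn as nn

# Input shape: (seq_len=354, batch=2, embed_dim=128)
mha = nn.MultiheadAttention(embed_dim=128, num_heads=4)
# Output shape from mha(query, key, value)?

Input shape: (354, 2, 128)
Output shape: (354, 2, 128)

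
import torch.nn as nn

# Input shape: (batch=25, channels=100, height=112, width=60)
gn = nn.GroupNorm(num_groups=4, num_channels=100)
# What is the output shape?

Input shape: (25, 100, 112, 60)
Output shape: (25, 100, 112, 60)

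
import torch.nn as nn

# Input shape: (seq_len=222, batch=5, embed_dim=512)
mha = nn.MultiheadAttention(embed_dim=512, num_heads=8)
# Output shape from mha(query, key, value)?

Input shape: (222, 5, 512)
Output shape: (222, 5, 512)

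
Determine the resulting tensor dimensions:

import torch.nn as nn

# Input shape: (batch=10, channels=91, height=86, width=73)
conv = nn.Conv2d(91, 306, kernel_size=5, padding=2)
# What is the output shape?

Input shape: (10, 91, 86, 73)
Output shape: (10, 306, 86, 73)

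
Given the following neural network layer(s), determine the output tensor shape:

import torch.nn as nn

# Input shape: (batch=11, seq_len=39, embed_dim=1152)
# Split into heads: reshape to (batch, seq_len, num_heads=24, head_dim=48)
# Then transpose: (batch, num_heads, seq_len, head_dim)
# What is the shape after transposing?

Input shape: (11, 39, 1152)
  -> after reshape: (11, 39, 24, 48)
Output shape: (11, 24, 39, 48)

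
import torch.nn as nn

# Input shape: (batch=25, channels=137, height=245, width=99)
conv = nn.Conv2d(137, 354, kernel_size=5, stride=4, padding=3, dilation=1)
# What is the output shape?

Input shape: (25, 137, 245, 99)
Output shape: (25, 354, 62, 26)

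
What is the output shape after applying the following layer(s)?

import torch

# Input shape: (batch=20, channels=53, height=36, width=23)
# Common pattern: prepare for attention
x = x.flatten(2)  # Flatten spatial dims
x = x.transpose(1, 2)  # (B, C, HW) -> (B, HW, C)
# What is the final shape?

Input shape: (20, 53, 36, 23)
  -> after flatten(2): (20, 53, 828)
Output shape: (20, 828, 53)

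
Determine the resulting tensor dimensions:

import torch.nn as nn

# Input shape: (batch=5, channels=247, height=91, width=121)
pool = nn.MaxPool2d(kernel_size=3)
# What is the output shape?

Input shape: (5, 247, 91, 121)
Output shape: (5, 247, 30, 40)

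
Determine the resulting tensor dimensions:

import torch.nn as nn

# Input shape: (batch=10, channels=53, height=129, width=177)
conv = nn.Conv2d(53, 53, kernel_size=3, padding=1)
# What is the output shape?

Input shape: (10, 53, 129, 177)
Output shape: (10, 53, 129, 177)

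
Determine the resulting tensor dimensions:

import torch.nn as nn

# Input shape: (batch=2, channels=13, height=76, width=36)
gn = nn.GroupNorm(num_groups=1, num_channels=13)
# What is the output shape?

Input shape: (2, 13, 76, 36)
Output shape: (2, 13, 76, 36)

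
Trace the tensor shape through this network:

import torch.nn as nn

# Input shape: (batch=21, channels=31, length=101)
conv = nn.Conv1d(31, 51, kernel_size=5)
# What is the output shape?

Input shape: (21, 31, 101)
Output shape: (21, 51, 97)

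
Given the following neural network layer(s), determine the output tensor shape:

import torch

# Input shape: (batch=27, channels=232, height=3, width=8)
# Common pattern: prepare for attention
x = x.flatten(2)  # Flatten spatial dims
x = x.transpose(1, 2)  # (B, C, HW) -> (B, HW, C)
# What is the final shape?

Input shape: (27, 232, 3, 8)
  -> after flatten(2): (27, 232, 24)
Output shape: (27, 24, 232)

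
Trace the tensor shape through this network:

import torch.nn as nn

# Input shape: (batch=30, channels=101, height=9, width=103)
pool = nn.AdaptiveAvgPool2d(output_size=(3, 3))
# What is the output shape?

Input shape: (30, 101, 9, 103)
Output shape: (30, 101, 3, 3)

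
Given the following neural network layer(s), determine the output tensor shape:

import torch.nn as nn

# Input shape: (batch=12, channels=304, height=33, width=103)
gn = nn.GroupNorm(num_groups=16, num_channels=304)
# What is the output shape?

Input shape: (12, 304, 33, 103)
Output shape: (12, 304, 33, 103)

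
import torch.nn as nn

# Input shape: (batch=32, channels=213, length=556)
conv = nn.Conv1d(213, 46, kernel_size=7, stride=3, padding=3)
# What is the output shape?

Input shape: (32, 213, 556)
Output shape: (32, 46, 186)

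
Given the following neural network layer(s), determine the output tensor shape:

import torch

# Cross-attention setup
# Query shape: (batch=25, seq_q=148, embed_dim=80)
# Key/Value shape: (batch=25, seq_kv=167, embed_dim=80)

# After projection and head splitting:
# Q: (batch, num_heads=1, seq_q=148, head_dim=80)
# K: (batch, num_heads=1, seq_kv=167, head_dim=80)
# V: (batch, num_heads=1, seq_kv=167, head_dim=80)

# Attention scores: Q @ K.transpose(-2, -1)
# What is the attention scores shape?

Input shape: (25, 148, 80)
Output shape: (25, 1, 148, 167)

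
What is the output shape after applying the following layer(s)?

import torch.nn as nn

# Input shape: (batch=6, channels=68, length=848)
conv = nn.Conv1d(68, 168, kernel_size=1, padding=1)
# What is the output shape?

Input shape: (6, 68, 848)
Output shape: (6, 168, 850)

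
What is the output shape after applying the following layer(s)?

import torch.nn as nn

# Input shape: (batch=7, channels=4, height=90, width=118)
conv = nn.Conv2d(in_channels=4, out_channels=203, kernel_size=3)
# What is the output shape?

Input shape: (7, 4, 90, 118)
Output shape: (7, 203, 88, 116)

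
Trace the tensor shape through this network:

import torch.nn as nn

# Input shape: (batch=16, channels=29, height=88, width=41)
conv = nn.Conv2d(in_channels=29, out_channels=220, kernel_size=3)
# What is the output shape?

Input shape: (16, 29, 88, 41)
Output shape: (16, 220, 86, 39)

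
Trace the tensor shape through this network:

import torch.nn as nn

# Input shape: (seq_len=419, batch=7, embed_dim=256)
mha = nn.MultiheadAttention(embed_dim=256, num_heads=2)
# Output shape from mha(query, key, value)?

Input shape: (419, 7, 256)
Output shape: (419, 7, 256)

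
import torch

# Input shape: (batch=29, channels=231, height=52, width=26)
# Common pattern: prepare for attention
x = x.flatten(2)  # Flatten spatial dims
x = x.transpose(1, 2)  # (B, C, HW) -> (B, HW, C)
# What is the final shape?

Input shape: (29, 231, 52, 26)
  -> after flatten(2): (29, 231, 1352)
Output shape: (29, 1352, 231)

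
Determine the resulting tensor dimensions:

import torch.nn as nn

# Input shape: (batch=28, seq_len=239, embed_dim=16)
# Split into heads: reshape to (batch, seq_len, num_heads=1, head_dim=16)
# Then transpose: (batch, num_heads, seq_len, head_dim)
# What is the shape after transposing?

Input shape: (28, 239, 16)
  -> after reshape: (28, 239, 1, 16)
Output shape: (28, 1, 239, 16)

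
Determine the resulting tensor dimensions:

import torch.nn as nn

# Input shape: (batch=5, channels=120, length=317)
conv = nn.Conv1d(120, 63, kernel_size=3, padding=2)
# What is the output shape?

Input shape: (5, 120, 317)
Output shape: (5, 63, 319)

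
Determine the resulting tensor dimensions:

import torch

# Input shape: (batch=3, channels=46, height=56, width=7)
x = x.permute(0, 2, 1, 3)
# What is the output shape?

Input shape: (3, 46, 56, 7)
Output shape: (3, 56, 46, 7)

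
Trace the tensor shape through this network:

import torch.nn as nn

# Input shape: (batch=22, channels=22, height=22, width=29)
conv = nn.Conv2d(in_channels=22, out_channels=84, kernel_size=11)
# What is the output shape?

Input shape: (22, 22, 22, 29)
Output shape: (22, 84, 12, 19)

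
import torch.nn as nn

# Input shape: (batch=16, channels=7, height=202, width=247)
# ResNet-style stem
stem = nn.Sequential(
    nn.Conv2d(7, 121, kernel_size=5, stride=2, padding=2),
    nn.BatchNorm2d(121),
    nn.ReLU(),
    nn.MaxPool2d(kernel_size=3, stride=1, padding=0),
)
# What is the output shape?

Input shape: (16, 7, 202, 247)
  -> after Conv2d 5x5 stride=2: (16, 121, 101, 124)
Output shape: (16, 121, 99, 122)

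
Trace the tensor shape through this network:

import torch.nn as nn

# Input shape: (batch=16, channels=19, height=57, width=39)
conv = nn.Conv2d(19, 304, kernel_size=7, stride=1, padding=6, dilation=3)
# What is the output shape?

Input shape: (16, 19, 57, 39)
Output shape: (16, 304, 51, 33)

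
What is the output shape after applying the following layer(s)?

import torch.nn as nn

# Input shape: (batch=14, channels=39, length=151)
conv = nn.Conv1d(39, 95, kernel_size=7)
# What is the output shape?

Input shape: (14, 39, 151)
Output shape: (14, 95, 145)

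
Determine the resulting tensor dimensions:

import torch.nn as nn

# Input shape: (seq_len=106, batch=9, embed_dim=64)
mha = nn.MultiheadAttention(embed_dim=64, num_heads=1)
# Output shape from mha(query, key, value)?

Input shape: (106, 9, 64)
Output shape: (106, 9, 64)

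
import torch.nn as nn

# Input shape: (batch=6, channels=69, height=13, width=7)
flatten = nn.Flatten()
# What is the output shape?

Input shape: (6, 69, 13, 7)
Output shape: (6, 6279)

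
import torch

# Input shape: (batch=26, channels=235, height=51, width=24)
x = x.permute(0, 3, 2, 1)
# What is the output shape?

Input shape: (26, 235, 51, 24)
Output shape: (26, 24, 51, 235)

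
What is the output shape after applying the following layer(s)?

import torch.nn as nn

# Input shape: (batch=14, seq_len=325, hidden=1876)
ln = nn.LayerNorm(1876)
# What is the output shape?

Input shape: (14, 325, 1876)
Output shape: (14, 325, 1876)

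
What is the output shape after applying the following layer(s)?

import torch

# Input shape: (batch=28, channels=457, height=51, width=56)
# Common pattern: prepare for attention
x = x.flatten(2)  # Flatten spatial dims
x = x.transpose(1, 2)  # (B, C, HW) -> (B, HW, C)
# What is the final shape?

Input shape: (28, 457, 51, 56)
  -> after flatten(2): (28, 457, 2856)
Output shape: (28, 2856, 457)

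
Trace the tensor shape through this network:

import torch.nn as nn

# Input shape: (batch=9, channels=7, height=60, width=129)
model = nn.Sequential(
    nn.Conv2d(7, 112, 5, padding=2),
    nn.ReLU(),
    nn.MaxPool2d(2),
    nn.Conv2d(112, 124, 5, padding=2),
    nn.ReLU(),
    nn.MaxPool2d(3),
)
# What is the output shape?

Input shape: (9, 7, 60, 129)
  -> after first Conv2d: (9, 112, 60, 129)
  -> after first MaxPool2d: (9, 112, 30, 64)
  -> after second Conv2d: (9, 124, 30, 64)
Output shape: (9, 124, 10, 21)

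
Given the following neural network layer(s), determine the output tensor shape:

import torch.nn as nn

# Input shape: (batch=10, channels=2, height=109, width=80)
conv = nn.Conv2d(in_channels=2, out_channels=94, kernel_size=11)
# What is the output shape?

Input shape: (10, 2, 109, 80)
Output shape: (10, 94, 99, 70)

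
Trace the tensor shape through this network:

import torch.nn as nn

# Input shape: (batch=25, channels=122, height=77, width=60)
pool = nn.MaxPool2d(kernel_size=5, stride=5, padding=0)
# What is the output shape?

Input shape: (25, 122, 77, 60)
Output shape: (25, 122, 15, 12)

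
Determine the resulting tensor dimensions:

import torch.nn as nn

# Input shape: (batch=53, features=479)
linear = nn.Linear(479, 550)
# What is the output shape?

Input shape: (53, 479)
Output shape: (53, 550)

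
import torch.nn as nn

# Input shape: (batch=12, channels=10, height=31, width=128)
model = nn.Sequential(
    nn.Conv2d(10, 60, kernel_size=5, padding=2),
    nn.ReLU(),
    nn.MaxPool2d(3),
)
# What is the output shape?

Input shape: (12, 10, 31, 128)
  -> after Conv2d: (12, 60, 31, 128)
  -> after ReLU: (12, 60, 31, 128)
Output shape: (12, 60, 10, 42)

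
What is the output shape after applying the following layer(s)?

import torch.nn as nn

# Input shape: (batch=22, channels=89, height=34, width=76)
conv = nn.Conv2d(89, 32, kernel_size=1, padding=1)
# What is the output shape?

Input shape: (22, 89, 34, 76)
Output shape: (22, 32, 36, 78)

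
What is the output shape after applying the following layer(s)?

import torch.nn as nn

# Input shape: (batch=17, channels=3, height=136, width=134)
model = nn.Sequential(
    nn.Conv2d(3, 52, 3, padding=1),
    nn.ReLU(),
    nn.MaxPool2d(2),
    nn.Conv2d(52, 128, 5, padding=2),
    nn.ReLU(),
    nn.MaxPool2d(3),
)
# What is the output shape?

Input shape: (17, 3, 136, 134)
  -> after first Conv2d: (17, 52, 136, 134)
  -> after first MaxPool2d: (17, 52, 68, 67)
  -> after second Conv2d: (17, 128, 68, 67)
Output shape: (17, 128, 22, 22)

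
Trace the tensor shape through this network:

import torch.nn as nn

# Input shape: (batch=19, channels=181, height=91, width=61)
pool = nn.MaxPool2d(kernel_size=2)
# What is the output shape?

Input shape: (19, 181, 91, 61)
Output shape: (19, 181, 45, 30)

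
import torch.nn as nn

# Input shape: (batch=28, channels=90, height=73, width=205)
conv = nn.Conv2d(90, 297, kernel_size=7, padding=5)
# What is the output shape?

Input shape: (28, 90, 73, 205)
Output shape: (28, 297, 77, 209)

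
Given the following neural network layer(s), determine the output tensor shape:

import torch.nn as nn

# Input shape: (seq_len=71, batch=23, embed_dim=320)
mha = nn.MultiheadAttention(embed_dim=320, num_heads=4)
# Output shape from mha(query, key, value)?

Input shape: (71, 23, 320)
Output shape: (71, 23, 320)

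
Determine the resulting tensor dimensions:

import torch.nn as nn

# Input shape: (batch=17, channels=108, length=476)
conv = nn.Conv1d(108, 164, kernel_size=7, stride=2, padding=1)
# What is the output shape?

Input shape: (17, 108, 476)
Output shape: (17, 164, 236)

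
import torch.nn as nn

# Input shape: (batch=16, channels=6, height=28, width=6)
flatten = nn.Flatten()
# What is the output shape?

Input shape: (16, 6, 28, 6)
Output shape: (16, 1008)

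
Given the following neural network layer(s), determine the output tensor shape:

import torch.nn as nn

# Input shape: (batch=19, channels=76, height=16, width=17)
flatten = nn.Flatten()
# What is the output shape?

Input shape: (19, 76, 16, 17)
Output shape: (19, 20672)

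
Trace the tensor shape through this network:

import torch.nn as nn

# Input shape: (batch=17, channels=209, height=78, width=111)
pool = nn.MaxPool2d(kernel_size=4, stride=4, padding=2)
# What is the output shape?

Input shape: (17, 209, 78, 111)
Output shape: (17, 209, 20, 28)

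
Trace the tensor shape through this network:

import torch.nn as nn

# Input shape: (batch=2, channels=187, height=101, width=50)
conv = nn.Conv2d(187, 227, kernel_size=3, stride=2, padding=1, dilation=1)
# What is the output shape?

Input shape: (2, 187, 101, 50)
Output shape: (2, 227, 51, 25)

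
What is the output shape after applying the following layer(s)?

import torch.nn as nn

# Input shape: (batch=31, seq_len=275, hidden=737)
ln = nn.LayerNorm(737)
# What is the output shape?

Input shape: (31, 275, 737)
Output shape: (31, 275, 737)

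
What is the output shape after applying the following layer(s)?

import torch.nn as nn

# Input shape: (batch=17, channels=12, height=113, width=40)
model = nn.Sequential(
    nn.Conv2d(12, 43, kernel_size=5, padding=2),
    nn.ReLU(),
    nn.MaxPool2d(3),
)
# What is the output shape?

Input shape: (17, 12, 113, 40)
  -> after Conv2d: (17, 43, 113, 40)
  -> after ReLU: (17, 43, 113, 40)
Output shape: (17, 43, 37, 13)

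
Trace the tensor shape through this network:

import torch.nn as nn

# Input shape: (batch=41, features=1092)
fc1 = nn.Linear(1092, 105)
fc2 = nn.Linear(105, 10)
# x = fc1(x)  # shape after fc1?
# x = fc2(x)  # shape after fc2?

Input shape: (41, 1092)
  -> after fc1: (41, 105)
Output shape: (41, 10)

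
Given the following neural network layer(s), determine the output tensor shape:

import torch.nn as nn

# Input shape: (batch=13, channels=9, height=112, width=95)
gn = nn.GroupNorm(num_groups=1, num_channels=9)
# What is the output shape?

Input shape: (13, 9, 112, 95)
Output shape: (13, 9, 112, 95)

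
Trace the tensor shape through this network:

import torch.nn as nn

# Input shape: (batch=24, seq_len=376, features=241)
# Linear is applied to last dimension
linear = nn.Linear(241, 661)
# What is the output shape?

Input shape: (24, 376, 241)
Output shape: (24, 376, 661)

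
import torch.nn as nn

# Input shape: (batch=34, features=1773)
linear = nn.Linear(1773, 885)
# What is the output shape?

Input shape: (34, 1773)
Output shape: (34, 885)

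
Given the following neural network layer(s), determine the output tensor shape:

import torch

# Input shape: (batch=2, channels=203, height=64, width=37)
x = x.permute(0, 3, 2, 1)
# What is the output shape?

Input shape: (2, 203, 64, 37)
Output shape: (2, 37, 64, 203)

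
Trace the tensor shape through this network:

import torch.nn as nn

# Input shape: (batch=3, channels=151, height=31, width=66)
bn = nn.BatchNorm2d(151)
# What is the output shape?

Input shape: (3, 151, 31, 66)
Output shape: (3, 151, 31, 66)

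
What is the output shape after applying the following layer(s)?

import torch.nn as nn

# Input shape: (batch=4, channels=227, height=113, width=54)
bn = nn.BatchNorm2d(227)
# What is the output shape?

Input shape: (4, 227, 113, 54)
Output shape: (4, 227, 113, 54)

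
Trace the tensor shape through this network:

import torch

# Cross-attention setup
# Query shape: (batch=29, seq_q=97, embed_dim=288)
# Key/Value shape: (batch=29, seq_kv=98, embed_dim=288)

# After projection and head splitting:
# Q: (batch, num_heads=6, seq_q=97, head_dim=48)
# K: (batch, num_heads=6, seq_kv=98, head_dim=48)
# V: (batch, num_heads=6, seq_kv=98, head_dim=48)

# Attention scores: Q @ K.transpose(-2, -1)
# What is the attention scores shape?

Input shape: (29, 97, 288)
Output shape: (29, 6, 97, 98)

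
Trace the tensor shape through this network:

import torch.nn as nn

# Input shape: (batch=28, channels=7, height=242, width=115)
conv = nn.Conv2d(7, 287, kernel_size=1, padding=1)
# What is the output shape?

Input shape: (28, 7, 242, 115)
Output shape: (28, 287, 244, 117)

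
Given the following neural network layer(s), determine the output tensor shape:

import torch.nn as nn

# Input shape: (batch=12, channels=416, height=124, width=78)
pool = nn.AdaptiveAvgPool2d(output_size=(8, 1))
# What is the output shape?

Input shape: (12, 416, 124, 78)
Output shape: (12, 416, 8, 1)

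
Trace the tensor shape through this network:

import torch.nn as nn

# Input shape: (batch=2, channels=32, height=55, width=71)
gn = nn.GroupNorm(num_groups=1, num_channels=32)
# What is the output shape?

Input shape: (2, 32, 55, 71)
Output shape: (2, 32, 55, 71)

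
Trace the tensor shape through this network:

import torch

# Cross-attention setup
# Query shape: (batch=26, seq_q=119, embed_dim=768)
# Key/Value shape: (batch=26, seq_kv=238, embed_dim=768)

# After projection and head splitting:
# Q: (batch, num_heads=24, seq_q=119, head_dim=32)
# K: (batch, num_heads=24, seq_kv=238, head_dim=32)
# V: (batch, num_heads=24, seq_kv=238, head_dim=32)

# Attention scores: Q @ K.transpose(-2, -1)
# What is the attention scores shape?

Input shape: (26, 119, 768)
Output shape: (26, 24, 119, 238)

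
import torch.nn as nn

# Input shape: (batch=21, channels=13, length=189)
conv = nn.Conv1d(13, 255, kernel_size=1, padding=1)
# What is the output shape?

Input shape: (21, 13, 189)
Output shape: (21, 255, 191)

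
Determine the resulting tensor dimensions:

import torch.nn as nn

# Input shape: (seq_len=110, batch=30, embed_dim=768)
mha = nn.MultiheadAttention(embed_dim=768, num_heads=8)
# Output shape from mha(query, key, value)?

Input shape: (110, 30, 768)
Output shape: (110, 30, 768)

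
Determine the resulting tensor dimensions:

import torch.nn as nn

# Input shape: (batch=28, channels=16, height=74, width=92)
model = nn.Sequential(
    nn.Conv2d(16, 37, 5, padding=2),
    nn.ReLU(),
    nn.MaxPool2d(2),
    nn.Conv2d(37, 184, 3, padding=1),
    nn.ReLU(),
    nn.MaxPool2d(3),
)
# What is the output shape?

Input shape: (28, 16, 74, 92)
  -> after first Conv2d: (28, 37, 74, 92)
  -> after first MaxPool2d: (28, 37, 37, 46)
  -> after second Conv2d: (28, 184, 37, 46)
Output shape: (28, 184, 12, 15)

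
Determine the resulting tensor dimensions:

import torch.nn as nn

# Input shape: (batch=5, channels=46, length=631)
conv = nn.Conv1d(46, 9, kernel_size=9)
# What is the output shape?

Input shape: (5, 46, 631)
Output shape: (5, 9, 623)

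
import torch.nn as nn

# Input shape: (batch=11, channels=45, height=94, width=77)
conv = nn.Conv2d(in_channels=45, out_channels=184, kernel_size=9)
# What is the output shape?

Input shape: (11, 45, 94, 77)
Output shape: (11, 184, 86, 69)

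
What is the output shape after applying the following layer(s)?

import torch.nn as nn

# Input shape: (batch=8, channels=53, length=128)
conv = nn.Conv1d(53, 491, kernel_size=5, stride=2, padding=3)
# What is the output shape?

Input shape: (8, 53, 128)
Output shape: (8, 491, 65)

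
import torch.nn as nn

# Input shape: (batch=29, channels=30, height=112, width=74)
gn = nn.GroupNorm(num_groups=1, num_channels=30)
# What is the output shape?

Input shape: (29, 30, 112, 74)
Output shape: (29, 30, 112, 74)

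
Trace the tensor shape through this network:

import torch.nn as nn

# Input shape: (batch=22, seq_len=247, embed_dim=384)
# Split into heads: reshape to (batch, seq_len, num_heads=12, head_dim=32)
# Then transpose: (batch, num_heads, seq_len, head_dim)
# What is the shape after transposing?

Input shape: (22, 247, 384)
  -> after reshape: (22, 247, 12, 32)
Output shape: (22, 12, 247, 32)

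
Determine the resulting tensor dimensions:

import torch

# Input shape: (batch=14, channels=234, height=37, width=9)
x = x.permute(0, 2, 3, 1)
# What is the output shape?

Input shape: (14, 234, 37, 9)
Output shape: (14, 37, 9, 234)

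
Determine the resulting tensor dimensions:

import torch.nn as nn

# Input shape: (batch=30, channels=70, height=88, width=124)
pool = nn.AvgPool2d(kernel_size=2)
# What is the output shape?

Input shape: (30, 70, 88, 124)
Output shape: (30, 70, 44, 62)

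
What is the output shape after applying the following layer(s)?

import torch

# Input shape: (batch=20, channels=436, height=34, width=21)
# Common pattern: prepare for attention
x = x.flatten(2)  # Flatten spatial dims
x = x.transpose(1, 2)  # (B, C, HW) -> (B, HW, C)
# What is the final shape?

Input shape: (20, 436, 34, 21)
  -> after flatten(2): (20, 436, 714)
Output shape: (20, 714, 436)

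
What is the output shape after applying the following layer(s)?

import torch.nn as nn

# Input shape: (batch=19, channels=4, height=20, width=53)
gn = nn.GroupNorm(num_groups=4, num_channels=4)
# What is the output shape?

Input shape: (19, 4, 20, 53)
Output shape: (19, 4, 20, 53)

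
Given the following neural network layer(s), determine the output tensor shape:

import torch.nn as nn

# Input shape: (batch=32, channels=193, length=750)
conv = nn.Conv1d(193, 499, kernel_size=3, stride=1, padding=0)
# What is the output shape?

Input shape: (32, 193, 750)
Output shape: (32, 499, 748)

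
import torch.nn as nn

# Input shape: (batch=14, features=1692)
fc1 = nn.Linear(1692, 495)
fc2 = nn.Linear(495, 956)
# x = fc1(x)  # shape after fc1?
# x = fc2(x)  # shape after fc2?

Input shape: (14, 1692)
  -> after fc1: (14, 495)
Output shape: (14, 956)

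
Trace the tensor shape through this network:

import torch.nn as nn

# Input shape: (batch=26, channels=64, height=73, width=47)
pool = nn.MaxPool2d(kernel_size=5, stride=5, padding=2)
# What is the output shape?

Input shape: (26, 64, 73, 47)
Output shape: (26, 64, 15, 10)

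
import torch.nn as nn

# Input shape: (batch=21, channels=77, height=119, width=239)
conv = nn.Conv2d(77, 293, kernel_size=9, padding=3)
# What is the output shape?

Input shape: (21, 77, 119, 239)
Output shape: (21, 293, 117, 237)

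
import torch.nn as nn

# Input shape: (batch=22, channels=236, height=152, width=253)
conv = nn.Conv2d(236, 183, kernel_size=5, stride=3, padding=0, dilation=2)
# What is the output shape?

Input shape: (22, 236, 152, 253)
Output shape: (22, 183, 48, 82)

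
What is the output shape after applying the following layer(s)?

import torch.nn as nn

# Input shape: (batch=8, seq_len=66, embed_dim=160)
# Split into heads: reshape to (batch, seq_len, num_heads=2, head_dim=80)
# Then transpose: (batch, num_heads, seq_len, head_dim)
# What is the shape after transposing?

Input shape: (8, 66, 160)
  -> after reshape: (8, 66, 2, 80)
Output shape: (8, 2, 66, 80)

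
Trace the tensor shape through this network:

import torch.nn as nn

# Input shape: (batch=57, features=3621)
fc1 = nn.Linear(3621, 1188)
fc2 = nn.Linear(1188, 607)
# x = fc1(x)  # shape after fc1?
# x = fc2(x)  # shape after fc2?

Input shape: (57, 3621)
  -> after fc1: (57, 1188)
Output shape: (57, 607)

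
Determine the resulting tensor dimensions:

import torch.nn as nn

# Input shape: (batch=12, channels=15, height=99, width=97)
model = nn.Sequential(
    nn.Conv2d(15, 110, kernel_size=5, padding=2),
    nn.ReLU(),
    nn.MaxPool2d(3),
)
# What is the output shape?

Input shape: (12, 15, 99, 97)
  -> after Conv2d: (12, 110, 99, 97)
  -> after ReLU: (12, 110, 99, 97)
Output shape: (12, 110, 33, 32)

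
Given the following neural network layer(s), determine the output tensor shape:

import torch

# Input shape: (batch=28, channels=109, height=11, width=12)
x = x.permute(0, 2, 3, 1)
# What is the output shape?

Input shape: (28, 109, 11, 12)
Output shape: (28, 11, 12, 109)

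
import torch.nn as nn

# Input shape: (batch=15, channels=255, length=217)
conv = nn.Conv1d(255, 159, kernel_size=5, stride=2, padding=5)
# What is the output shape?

Input shape: (15, 255, 217)
Output shape: (15, 159, 112)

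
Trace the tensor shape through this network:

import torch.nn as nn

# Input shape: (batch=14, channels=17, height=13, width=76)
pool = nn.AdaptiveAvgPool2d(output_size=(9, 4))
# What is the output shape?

Input shape: (14, 17, 13, 76)
Output shape: (14, 17, 9, 4)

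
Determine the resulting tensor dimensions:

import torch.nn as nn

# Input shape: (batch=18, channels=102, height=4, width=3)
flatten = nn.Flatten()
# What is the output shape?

Input shape: (18, 102, 4, 3)
Output shape: (18, 1224)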